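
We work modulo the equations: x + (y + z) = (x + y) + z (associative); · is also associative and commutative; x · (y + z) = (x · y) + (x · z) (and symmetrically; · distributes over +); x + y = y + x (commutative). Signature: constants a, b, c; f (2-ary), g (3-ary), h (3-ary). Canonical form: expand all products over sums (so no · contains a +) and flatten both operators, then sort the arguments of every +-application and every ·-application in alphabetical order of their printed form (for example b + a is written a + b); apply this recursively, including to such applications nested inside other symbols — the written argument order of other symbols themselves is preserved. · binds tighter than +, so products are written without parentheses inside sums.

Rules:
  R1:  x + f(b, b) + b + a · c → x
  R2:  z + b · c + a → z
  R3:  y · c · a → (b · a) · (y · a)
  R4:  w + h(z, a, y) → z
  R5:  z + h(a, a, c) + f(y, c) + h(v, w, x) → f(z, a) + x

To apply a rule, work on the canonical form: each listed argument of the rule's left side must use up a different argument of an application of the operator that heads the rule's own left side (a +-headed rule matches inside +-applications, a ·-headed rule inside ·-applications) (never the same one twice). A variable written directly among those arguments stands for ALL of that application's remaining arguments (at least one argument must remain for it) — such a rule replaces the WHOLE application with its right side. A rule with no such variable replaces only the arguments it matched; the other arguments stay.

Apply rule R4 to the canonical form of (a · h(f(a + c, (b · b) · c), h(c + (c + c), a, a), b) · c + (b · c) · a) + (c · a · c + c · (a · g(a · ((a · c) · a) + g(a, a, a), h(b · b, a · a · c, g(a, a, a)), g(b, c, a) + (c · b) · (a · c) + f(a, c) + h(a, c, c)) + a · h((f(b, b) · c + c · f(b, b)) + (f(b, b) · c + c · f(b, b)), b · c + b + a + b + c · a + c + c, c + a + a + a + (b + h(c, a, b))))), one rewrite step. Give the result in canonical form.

Canonical form:  a · b · c + a · c · c + a · c · g(a · a · a · c + g(a, a, a), h(b · b, a · a · c, g(a, a, a)), a · b · c · c + f(a, c) + g(b, c, a) + h(a, c, c)) + a · c · h(c · f(b, b) + c · f(b, b) + c · f(b, b) + c · f(b, b), a + a · c + b + b + b · c + c + c, a + a + a + b + c + h(c, a, b)) + a · c · h(f(a + c, b · b · c), h(c + c + c, a, a), b)
Match R4:  consume h(c, a, b);  w := a + a + a + b + c, y := b, z := c
The variable takes the whole remainder — replace the entire application.
Giving:  a · b · c + a · c · c + a · c · g(a · a · a · c + g(a, a, a), h(b · b, a · a · c, g(a, a, a)), a · b · c · c + f(a, c) + g(b, c, a) + h(a, c, c)) + a · c · h(c · f(b, b) + c · f(b, b) + c · f(b, b) + c · f(b, b), a + a · c + b + b + b · c + c + c, c) + a · c · h(f(a + c, b · b · c), h(c + c + c, a, a), b)

Answer: a · b · c + a · c · c + a · c · g(a · a · a · c + g(a, a, a), h(b · b, a · a · c, g(a, a, a)), a · b · c · c + f(a, c) + g(b, c, a) + h(a, c, c)) + a · c · h(c · f(b, b) + c · f(b, b) + c · f(b, b) + c · f(b, b), a + a · c + b + b + b · c + c + c, c) + a · c · h(f(a + c, b · b · c), h(c + c + c, a, a), b)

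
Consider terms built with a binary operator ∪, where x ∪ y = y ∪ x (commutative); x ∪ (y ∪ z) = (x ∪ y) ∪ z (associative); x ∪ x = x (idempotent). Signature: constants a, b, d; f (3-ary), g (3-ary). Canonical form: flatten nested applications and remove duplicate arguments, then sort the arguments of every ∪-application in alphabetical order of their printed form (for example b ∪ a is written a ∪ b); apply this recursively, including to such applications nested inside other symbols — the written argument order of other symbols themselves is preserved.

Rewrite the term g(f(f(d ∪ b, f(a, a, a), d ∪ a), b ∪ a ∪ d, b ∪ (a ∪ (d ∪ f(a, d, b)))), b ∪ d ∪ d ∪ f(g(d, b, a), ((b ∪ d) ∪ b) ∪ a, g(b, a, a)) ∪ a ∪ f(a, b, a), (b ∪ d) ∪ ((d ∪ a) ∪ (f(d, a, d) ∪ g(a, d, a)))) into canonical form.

Focus inside:  b ∪ d ∪ d ∪ f(g(d, b, a), ((b ∪ d) ∪ b) ∪ a, g(b, a, a)) ∪ a ∪ f(a, b, a)
Inside:  f(g(d, b, a), ((b ∪ d) ∪ b) ∪ a, g(b, a, a))  →  f(g(d, b, a), a ∪ b ∪ d, g(b, a, a))
Drop duplicates:  drop duplicate d
Order the arguments:  a ∪ b ∪ d ∪ f(a, b, a) ∪ f(g(d, b, a), a ∪ b ∪ d, g(b, a, a))
Reassemble:  g(f(f(b ∪ d, f(a, a, a), a ∪ d), a ∪ b ∪ d, a ∪ b ∪ d ∪ f(a, d, b)), a ∪ b ∪ d ∪ f(a, b, a) ∪ f(g(d, b, a), a ∪ b ∪ d, g(b, a, a)), a ∪ b ∪ d ∪ f(d, a, d) ∪ g(a, d, a))

Answer: g(f(f(b ∪ d, f(a, a, a), a ∪ d), a ∪ b ∪ d, a ∪ b ∪ d ∪ f(a, d, b)), a ∪ b ∪ d ∪ f(a, b, a) ∪ f(g(d, b, a), a ∪ b ∪ d, g(b, a, a)), a ∪ b ∪ d ∪ f(d, a, d) ∪ g(a, d, a))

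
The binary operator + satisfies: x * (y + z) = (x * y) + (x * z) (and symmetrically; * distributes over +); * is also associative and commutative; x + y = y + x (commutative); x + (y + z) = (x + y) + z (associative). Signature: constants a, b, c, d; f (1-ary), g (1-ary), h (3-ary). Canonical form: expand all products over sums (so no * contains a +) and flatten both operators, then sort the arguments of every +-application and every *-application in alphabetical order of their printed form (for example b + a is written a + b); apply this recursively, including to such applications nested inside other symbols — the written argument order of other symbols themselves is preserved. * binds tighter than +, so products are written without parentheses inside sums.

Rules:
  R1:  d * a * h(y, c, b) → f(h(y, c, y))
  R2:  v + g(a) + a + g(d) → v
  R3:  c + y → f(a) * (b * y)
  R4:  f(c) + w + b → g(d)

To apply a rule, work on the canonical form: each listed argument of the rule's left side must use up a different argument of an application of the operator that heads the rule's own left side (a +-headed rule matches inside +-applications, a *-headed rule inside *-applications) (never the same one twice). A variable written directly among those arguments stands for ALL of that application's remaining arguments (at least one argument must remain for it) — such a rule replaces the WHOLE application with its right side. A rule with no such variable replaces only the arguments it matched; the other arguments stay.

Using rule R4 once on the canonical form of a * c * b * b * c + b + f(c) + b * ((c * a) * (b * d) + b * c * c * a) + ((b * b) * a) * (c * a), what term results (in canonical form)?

Answer: g(d)

Derivation:
Canonical form:  a * a * b * b * c + a * b * b * c * c + a * b * b * c * c + a * b * b * c * d + b + f(c)
R4 matches:  uses b, f(c);  w := a * a * b * b * c + a * b * b * c * c + a * b * b * c * c + a * b * b * c * d
The extension variable absorbs all remaining arguments, so the whole application is rewritten.
Giving:  g(d)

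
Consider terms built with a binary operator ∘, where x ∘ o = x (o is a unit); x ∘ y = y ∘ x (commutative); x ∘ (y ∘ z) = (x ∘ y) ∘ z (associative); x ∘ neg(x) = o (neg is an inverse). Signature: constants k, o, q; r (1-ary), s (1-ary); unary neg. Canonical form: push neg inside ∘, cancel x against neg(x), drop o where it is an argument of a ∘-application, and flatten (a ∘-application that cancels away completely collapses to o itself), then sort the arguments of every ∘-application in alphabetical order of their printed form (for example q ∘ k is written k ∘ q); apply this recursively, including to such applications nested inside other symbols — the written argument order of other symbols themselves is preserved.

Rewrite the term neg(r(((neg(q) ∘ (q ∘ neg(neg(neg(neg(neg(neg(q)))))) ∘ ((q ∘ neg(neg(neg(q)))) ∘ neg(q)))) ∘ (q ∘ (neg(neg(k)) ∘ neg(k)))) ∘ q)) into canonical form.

Push neg inside:  distribute neg over ∘ and collapse double neg
Collect:  neg(r(q ∘ q))

Answer: neg(r(q ∘ q))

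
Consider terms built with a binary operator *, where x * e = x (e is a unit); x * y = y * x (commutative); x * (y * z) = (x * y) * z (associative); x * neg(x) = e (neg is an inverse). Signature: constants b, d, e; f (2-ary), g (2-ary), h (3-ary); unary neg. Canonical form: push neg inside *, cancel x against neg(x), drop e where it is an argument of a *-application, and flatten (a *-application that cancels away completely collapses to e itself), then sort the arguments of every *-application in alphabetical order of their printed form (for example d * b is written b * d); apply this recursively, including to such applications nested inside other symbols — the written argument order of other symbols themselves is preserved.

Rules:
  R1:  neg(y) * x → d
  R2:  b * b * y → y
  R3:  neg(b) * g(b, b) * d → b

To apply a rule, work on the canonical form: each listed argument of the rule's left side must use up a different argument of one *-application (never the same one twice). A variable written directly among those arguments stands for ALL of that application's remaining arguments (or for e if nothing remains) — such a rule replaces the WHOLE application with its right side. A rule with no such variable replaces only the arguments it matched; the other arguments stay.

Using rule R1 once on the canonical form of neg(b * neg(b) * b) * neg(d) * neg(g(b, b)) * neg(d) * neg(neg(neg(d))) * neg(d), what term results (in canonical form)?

Answer: d

Derivation:
Canonical form:  neg(b) * neg(d) * neg(d) * neg(d) * neg(d) * neg(g(b, b))
Apply R1:  consuming neg(b);  x := neg(d) * neg(d) * neg(d) * neg(d) * neg(g(b, b)), y := b
Every leftover argument binds to the variable; the entire application is replaced.
New term:  d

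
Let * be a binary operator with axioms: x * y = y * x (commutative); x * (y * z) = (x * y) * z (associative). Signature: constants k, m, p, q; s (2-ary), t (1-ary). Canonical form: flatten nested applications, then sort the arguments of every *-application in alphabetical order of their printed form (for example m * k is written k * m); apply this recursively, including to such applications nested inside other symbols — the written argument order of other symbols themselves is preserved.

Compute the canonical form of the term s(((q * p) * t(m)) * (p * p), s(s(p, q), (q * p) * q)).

Answer: s(p * p * p * q * t(m), s(s(p, q), p * q * q))

Derivation:
Focus inside:  ((q * p) * t(m)) * (p * p)
Merge nested applications:  q * p * t(m) * p * p
Sort:  p * p * p * q * t(m)
Reassemble:  s(p * p * p * q * t(m), s(s(p, q), p * q * q))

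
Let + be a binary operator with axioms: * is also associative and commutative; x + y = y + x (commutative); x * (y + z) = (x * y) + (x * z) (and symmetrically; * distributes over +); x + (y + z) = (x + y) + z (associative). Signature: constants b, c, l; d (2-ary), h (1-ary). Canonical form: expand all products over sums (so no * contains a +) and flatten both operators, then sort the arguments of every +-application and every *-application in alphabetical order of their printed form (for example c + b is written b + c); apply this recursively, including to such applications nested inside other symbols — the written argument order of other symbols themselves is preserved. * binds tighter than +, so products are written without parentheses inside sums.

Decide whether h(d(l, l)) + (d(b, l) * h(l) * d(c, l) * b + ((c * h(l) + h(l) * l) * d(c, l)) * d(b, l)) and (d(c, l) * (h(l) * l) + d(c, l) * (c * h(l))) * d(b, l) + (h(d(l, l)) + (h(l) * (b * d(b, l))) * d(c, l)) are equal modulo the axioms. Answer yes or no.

Answer: yes — both canonical forms are b * d(b, l) * d(c, l) * h(l) + c * d(b, l) * d(c, l) * h(l) + d(b, l) * d(c, l) * h(l) * l + h(d(l, l))

Derivation:
Left:  h(d(l, l)) + (d(b, l) * h(l) * d(c, l) * b + ((c * h(l) + h(l) * l) * d(c, l)) * d(b, l))
  Distribute:  h(d(l, l)) + b * d(b, l) * d(c, l) * h(l) + c * d(b, l) * d(c, l) * h(l) + d(b, l) * d(c, l) * h(l) * l
  Order the arguments:  b * d(b, l) * d(c, l) * h(l) + c * d(b, l) * d(c, l) * h(l) + d(b, l) * d(c, l) * h(l) * l + h(d(l, l))
Right:  (d(c, l) * (h(l) * l) + d(c, l) * (c * h(l))) * d(b, l) + (h(d(l, l)) + (h(l) * (b * d(b, l))) * d(c, l))
  Expand products over sums:  d(b, l) * d(c, l) * h(l) * l + c * d(b, l) * d(c, l) * h(l) + h(d(l, l)) + b * d(b, l) * d(c, l) * h(l)
  Order the arguments:  b * d(b, l) * d(c, l) * h(l) + c * d(b, l) * d(c, l) * h(l) + d(b, l) * d(c, l) * h(l) * l + h(d(l, l))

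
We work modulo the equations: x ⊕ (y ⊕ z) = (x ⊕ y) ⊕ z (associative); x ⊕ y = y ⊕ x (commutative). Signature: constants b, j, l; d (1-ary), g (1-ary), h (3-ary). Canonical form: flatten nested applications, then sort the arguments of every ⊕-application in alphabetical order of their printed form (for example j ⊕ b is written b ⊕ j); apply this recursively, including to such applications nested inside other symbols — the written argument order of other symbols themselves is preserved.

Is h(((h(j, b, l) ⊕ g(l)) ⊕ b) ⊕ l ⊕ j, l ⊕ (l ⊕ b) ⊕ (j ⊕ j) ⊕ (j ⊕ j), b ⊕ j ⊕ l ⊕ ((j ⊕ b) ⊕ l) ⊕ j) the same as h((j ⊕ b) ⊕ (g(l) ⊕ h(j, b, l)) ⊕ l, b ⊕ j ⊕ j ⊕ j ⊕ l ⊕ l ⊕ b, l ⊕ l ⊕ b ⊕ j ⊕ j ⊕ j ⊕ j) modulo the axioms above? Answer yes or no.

Left:  h(((h(j, b, l) ⊕ g(l)) ⊕ b) ⊕ l ⊕ j, l ⊕ (l ⊕ b) ⊕ (j ⊕ j) ⊕ (j ⊕ j), b ⊕ j ⊕ l ⊕ ((j ⊕ b) ⊕ l) ⊕ j)
  Work inside:  ((h(j, b, l) ⊕ g(l)) ⊕ b) ⊕ l ⊕ j
  Un-nest:  h(j, b, l) ⊕ g(l) ⊕ b ⊕ l ⊕ j
  Sort:  b ⊕ g(l) ⊕ h(j, b, l) ⊕ j ⊕ l
  Rebuild:  h(b ⊕ g(l) ⊕ h(j, b, l) ⊕ j ⊕ l, b ⊕ j ⊕ j ⊕ j ⊕ j ⊕ l ⊕ l, b ⊕ b ⊕ j ⊕ j ⊕ j ⊕ l ⊕ l)
Right:  h((j ⊕ b) ⊕ (g(l) ⊕ h(j, b, l)) ⊕ l, b ⊕ j ⊕ j ⊕ j ⊕ l ⊕ l ⊕ b, l ⊕ l ⊕ b ⊕ j ⊕ j ⊕ j ⊕ j)
  Descend into:  (j ⊕ b) ⊕ (g(l) ⊕ h(j, b, l)) ⊕ l
  Flatten:  j ⊕ b ⊕ g(l) ⊕ h(j, b, l) ⊕ l
  Sort:  b ⊕ g(l) ⊕ h(j, b, l) ⊕ j ⊕ l
  Put back:  h(b ⊕ g(l) ⊕ h(j, b, l) ⊕ j ⊕ l, b ⊕ b ⊕ j ⊕ j ⊕ j ⊕ l ⊕ l, b ⊕ j ⊕ j ⊕ j ⊕ j ⊕ l ⊕ l)

Answer: no — h(b ⊕ g(l) ⊕ h(j, b, l) ⊕ j ⊕ l, b ⊕ j ⊕ j ⊕ j ⊕ j ⊕ l ⊕ l, b ⊕ b ⊕ j ⊕ j ⊕ j ⊕ l ⊕ l) vs h(b ⊕ g(l) ⊕ h(j, b, l) ⊕ j ⊕ l, b ⊕ b ⊕ j ⊕ j ⊕ j ⊕ l ⊕ l, b ⊕ j ⊕ j ⊕ j ⊕ j ⊕ l ⊕ l)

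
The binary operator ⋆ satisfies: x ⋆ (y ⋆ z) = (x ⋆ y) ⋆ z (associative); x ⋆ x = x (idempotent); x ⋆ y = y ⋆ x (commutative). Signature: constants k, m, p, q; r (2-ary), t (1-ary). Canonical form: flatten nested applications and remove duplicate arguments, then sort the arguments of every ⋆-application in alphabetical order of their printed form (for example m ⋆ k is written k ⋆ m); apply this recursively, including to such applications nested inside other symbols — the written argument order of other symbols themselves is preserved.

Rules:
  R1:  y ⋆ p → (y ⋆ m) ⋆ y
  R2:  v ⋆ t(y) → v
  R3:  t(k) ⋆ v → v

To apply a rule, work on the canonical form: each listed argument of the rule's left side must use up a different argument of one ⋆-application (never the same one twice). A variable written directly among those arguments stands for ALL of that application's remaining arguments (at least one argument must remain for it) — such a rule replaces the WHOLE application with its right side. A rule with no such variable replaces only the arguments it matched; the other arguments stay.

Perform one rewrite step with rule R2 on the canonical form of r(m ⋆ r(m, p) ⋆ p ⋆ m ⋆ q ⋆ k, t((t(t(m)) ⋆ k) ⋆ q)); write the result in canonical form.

Canonical form:  r(k ⋆ m ⋆ p ⋆ q ⋆ r(m, p), t(k ⋆ q ⋆ t(t(m))))
Match R2:  consume t(t(m));  v := k ⋆ q, y := t(m)
The extension variable absorbs all remaining arguments, so the whole application is rewritten.
New term:  r(k ⋆ m ⋆ p ⋆ q ⋆ r(m, p), t(k ⋆ q))

Answer: r(k ⋆ m ⋆ p ⋆ q ⋆ r(m, p), t(k ⋆ q))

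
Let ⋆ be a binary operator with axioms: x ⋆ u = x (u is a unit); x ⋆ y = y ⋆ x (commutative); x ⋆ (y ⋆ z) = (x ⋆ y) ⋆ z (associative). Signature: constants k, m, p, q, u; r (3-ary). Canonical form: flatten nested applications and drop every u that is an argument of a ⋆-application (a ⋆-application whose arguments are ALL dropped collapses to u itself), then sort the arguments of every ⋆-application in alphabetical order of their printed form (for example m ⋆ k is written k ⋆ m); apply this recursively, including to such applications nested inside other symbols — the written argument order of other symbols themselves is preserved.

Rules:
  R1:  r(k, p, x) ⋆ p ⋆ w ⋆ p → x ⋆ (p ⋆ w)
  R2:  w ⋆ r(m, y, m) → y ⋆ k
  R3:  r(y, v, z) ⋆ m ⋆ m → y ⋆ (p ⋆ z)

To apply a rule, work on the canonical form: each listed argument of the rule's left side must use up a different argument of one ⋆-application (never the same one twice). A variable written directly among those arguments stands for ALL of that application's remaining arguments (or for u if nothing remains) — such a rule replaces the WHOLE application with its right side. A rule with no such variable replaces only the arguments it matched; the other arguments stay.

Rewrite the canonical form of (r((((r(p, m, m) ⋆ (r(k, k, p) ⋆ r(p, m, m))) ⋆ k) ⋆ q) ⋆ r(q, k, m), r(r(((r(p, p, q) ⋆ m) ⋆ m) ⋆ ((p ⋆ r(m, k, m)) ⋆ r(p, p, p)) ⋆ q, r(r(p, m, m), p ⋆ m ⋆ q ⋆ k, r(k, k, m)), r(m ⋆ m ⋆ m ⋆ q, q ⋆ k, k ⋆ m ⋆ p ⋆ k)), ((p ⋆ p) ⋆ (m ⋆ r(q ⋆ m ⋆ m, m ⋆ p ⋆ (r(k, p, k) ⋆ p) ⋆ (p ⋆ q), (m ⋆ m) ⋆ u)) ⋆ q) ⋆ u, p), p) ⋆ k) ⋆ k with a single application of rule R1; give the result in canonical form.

Answer: k ⋆ k ⋆ r(k ⋆ q ⋆ r(k, k, p) ⋆ r(p, m, m) ⋆ r(p, m, m) ⋆ r(q, k, m), r(r(m ⋆ m ⋆ p ⋆ q ⋆ r(m, k, m) ⋆ r(p, p, p) ⋆ r(p, p, q), r(r(p, m, m), k ⋆ m ⋆ p ⋆ q, r(k, k, m)), r(m ⋆ m ⋆ m ⋆ q, k ⋆ q, k ⋆ k ⋆ m ⋆ p)), m ⋆ p ⋆ p ⋆ q ⋆ r(m ⋆ m ⋆ q, k ⋆ m ⋆ p ⋆ p ⋆ q, m ⋆ m), p), p)

Derivation:
Canonical form:  k ⋆ k ⋆ r(k ⋆ q ⋆ r(k, k, p) ⋆ r(p, m, m) ⋆ r(p, m, m) ⋆ r(q, k, m), r(r(m ⋆ m ⋆ p ⋆ q ⋆ r(m, k, m) ⋆ r(p, p, p) ⋆ r(p, p, q), r(r(p, m, m), k ⋆ m ⋆ p ⋆ q, r(k, k, m)), r(m ⋆ m ⋆ m ⋆ q, k ⋆ q, k ⋆ k ⋆ m ⋆ p)), m ⋆ p ⋆ p ⋆ q ⋆ r(m ⋆ m ⋆ q, m ⋆ p ⋆ p ⋆ p ⋆ q ⋆ r(k, p, k), m ⋆ m), p), p)
Apply R1:  consuming p, p, r(k, p, k);  w := m ⋆ p ⋆ q, x := k
The extension variable absorbs all remaining arguments, so the whole application is rewritten.
New term:  k ⋆ k ⋆ r(k ⋆ q ⋆ r(k, k, p) ⋆ r(p, m, m) ⋆ r(p, m, m) ⋆ r(q, k, m), r(r(m ⋆ m ⋆ p ⋆ q ⋆ r(m, k, m) ⋆ r(p, p, p) ⋆ r(p, p, q), r(r(p, m, m), k ⋆ m ⋆ p ⋆ q, r(k, k, m)), r(m ⋆ m ⋆ m ⋆ q, k ⋆ q, k ⋆ k ⋆ m ⋆ p)), m ⋆ p ⋆ p ⋆ q ⋆ r(m ⋆ m ⋆ q, k ⋆ m ⋆ p ⋆ p ⋆ q, m ⋆ m), p), p)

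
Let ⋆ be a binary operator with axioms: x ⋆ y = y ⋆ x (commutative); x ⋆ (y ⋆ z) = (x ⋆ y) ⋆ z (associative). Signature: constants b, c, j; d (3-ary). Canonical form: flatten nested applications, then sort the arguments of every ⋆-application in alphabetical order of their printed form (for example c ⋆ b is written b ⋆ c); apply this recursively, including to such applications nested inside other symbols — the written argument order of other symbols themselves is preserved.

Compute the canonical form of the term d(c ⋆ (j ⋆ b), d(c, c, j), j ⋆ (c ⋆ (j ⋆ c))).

Answer: d(b ⋆ c ⋆ j, d(c, c, j), c ⋆ c ⋆ j ⋆ j)

Derivation:
Work inside:  j ⋆ (c ⋆ (j ⋆ c))
Flatten:  j ⋆ c ⋆ j ⋆ c
Sort:  c ⋆ c ⋆ j ⋆ j
Put back:  d(b ⋆ c ⋆ j, d(c, c, j), c ⋆ c ⋆ j ⋆ j)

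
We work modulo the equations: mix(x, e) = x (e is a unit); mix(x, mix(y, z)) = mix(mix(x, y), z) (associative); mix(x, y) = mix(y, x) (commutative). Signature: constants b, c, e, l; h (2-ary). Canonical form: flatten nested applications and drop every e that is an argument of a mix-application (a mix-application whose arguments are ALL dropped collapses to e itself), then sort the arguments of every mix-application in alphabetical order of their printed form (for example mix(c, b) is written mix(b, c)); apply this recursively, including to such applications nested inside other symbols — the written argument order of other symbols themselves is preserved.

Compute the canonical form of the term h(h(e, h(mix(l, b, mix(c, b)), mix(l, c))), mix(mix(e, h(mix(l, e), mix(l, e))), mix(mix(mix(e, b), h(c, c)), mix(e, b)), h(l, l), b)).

Answer: h(h(e, h(mix(b, b, c, l), mix(c, l))), mix(b, b, b, h(c, c), h(l, l), h(l, l)))

Derivation:
Focus inside:  mix(mix(e, h(mix(l, e), mix(l, e))), mix(mix(mix(e, b), h(c, c)), mix(e, b)), h(l, l), b)
Merge nested applications:  mix(e, h(mix(l, e), mix(l, e)), e, b, h(c, c), e, b, h(l, l), b)
Simplify inside:  h(mix(l, e), mix(l, e))  →  h(l, l)
Units out:  drop e (×3)
Sort arguments:  mix(b, b, b, h(c, c), h(l, l), h(l, l))
Put back:  h(h(e, h(mix(b, b, c, l), mix(c, l))), mix(b, b, b, h(c, c), h(l, l), h(l, l)))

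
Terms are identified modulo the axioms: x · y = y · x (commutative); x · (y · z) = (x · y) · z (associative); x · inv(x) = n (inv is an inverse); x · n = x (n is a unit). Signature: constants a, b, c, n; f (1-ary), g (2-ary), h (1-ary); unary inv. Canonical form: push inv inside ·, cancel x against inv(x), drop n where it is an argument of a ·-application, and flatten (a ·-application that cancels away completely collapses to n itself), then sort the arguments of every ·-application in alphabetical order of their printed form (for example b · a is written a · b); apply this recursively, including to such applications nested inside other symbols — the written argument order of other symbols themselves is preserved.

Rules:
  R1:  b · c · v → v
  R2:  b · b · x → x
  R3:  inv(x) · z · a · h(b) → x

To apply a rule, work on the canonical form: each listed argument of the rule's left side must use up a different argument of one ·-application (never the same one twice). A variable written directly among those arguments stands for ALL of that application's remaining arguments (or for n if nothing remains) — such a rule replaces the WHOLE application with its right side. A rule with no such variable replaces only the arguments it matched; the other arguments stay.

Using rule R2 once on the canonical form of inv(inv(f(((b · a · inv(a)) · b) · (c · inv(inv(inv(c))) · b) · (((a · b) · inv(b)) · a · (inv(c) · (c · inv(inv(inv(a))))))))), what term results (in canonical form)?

Answer: f(a · b)

Derivation:
Canonical form:  f(a · b · b · b)
Apply R2:  consuming b, b;  x := a · b
Every leftover argument binds to the variable; the entire application is replaced.
Result:  f(a · b)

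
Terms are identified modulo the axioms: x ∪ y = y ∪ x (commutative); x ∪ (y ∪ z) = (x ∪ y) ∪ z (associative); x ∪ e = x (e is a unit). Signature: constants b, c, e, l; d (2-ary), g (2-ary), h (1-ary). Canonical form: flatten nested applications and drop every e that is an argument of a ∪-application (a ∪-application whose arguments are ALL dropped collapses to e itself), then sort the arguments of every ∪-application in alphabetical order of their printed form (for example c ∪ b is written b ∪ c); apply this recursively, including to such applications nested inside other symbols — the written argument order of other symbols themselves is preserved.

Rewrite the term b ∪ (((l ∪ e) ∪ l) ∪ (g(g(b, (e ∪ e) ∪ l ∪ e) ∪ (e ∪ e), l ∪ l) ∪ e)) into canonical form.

Flatten:  b ∪ l ∪ e ∪ l ∪ g(g(b, (e ∪ e) ∪ l ∪ e) ∪ (e ∪ e), l ∪ l) ∪ e
Inside:  g(g(b, (e ∪ e) ∪ l ∪ e) ∪ (e ∪ e), l ∪ l)  →  g(g(b, l), l ∪ l)
Units out:  drop e (×2)
Order the arguments:  b ∪ g(g(b, l), l ∪ l) ∪ l ∪ l

Answer: b ∪ g(g(b, l), l ∪ l) ∪ l ∪ l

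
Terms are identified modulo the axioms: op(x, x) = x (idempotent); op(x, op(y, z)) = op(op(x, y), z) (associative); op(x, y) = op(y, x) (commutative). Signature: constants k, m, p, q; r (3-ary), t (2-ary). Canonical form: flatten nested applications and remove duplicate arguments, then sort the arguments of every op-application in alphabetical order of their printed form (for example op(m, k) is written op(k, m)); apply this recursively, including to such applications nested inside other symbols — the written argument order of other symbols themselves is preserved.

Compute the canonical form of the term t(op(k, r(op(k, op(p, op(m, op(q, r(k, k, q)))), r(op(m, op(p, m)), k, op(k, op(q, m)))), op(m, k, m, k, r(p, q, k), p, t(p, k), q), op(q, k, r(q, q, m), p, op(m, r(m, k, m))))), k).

Answer: t(op(k, r(op(k, m, p, q, r(k, k, q), r(op(m, p), k, op(k, m, q))), op(k, m, p, q, r(p, q, k), t(p, k)), op(k, m, p, q, r(m, k, m), r(q, q, m)))), k)

Derivation:
Descend into:  op(k, r(op(k, op(p, op(m, op(q, r(k, k, q)))), r(op(m, op(p, m)), k, op(k, op(q, m)))), op(m, k, m, k, r(p, q, k), p, t(p, k), q), op(q, k, r(q, q, m), p, op(m, r(m, k, m)))))
Canonicalize subterm:  r(op(k, op(p, op(m, op(q, r(k, k, q)))), r(op(m, op(p, m)), k, op(k, op(q, m)))), op(m, k, m, k, r(p, q, k), p, t(p, k), q), op(q, k, r(q, q, m), p, op(m, r(m, k, m))))  →  r(op(k, m, p, q, r(k, k, q), r(op(m, p), k, op(k, m, q))), op(k, m, p, q, r(p, q, k), t(p, k)), op(k, m, p, q, r(m, k, m), r(q, q, m)))
Sort:  op(k, r(op(k, m, p, q, r(k, k, q), r(op(m, p), k, op(k, m, q))), op(k, m, p, q, r(p, q, k), t(p, k)), op(k, m, p, q, r(m, k, m), r(q, q, m))))
Put back:  t(op(k, r(op(k, m, p, q, r(k, k, q), r(op(m, p), k, op(k, m, q))), op(k, m, p, q, r(p, q, k), t(p, k)), op(k, m, p, q, r(m, k, m), r(q, q, m)))), k)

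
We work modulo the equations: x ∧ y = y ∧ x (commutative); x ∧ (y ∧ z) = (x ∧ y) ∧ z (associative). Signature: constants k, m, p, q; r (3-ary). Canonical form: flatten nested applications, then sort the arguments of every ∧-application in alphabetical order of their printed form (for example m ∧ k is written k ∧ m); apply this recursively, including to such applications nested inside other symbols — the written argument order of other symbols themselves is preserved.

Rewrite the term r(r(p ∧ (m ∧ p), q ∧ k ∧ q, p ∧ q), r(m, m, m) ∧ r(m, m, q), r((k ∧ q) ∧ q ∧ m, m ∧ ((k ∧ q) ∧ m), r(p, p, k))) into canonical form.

Focus inside:  m ∧ ((k ∧ q) ∧ m)
Merge nested applications:  m ∧ k ∧ q ∧ m
Sort arguments:  k ∧ m ∧ m ∧ q
Put back:  r(r(m ∧ p ∧ p, k ∧ q ∧ q, p ∧ q), r(m, m, m) ∧ r(m, m, q), r(k ∧ m ∧ q ∧ q, k ∧ m ∧ m ∧ q, r(p, p, k)))

Answer: r(r(m ∧ p ∧ p, k ∧ q ∧ q, p ∧ q), r(m, m, m) ∧ r(m, m, q), r(k ∧ m ∧ q ∧ q, k ∧ m ∧ m ∧ q, r(p, p, k)))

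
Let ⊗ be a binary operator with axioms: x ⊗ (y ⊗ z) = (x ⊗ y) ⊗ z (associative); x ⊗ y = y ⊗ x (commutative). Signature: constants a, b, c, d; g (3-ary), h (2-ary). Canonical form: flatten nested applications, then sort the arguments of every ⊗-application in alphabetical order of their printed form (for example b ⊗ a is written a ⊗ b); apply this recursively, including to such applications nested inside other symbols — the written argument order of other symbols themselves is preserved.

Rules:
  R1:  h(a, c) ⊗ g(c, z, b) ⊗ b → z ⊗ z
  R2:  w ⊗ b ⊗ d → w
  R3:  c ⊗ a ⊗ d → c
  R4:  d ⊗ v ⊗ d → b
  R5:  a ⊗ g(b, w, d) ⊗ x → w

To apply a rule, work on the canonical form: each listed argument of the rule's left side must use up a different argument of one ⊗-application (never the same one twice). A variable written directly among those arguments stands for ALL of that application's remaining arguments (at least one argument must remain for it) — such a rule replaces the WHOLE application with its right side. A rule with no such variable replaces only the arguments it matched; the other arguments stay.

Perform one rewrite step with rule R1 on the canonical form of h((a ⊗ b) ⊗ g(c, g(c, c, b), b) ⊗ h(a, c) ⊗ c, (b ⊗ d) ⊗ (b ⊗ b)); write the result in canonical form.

Answer: h(a ⊗ c ⊗ g(c, c, b) ⊗ g(c, c, b), b ⊗ b ⊗ b ⊗ d)

Derivation:
Canonical form:  h(a ⊗ b ⊗ c ⊗ g(c, g(c, c, b), b) ⊗ h(a, c), b ⊗ b ⊗ b ⊗ d)
Match R1:  consume b, g(c, g(c, c, b), b), h(a, c);  z := g(c, c, b)
Giving:  h(a ⊗ c ⊗ g(c, c, b) ⊗ g(c, c, b), b ⊗ b ⊗ b ⊗ d)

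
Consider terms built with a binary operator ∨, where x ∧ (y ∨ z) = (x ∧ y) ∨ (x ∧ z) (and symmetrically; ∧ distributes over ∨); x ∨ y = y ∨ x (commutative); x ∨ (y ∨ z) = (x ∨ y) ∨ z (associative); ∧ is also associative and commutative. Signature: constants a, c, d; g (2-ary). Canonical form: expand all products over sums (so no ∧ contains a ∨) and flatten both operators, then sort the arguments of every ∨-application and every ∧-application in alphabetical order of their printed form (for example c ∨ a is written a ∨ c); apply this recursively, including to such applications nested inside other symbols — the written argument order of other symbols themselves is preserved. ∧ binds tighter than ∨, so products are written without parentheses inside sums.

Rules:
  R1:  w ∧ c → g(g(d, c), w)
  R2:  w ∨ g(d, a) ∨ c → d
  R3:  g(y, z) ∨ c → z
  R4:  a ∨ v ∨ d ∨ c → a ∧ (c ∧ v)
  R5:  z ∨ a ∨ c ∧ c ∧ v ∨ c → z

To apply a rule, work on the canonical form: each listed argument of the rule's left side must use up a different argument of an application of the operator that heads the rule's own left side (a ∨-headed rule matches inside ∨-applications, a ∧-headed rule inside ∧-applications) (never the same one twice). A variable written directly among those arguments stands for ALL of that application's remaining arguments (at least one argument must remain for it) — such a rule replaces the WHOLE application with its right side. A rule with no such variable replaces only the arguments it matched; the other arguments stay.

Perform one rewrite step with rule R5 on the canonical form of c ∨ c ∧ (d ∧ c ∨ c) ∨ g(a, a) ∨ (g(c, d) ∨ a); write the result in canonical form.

Canonical form:  a ∨ c ∨ c ∧ c ∨ c ∧ c ∧ d ∨ g(a, a) ∨ g(c, d)
Match R5:  consume a, c, c ∧ c ∧ d;  v := d, z := c ∧ c ∨ g(a, a) ∨ g(c, d)
Every leftover argument binds to the variable; the entire application is replaced.
New term:  c ∧ c ∨ g(a, a) ∨ g(c, d)

Answer: c ∧ c ∨ g(a, a) ∨ g(c, d)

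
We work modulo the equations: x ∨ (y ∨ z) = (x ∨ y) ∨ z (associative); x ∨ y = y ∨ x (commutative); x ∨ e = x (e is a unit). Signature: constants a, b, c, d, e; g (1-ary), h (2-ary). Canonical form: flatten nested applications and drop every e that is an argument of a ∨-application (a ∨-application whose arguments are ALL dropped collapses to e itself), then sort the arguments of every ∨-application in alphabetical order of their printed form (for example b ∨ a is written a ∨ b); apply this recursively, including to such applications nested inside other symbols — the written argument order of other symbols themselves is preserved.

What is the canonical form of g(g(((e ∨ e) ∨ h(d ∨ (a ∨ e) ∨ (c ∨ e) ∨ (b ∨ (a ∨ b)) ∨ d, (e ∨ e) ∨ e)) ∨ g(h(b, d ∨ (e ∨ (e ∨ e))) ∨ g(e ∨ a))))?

Focus inside:  ((e ∨ e) ∨ h(d ∨ (a ∨ e) ∨ (c ∨ e) ∨ (b ∨ (a ∨ b)) ∨ d, (e ∨ e) ∨ e)) ∨ g(h(b, d ∨ (e ∨ (e ∨ e))) ∨ g(e ∨ a))
Un-nest:  e ∨ e ∨ h(d ∨ (a ∨ e) ∨ (c ∨ e) ∨ (b ∨ (a ∨ b)) ∨ d, (e ∨ e) ∨ e) ∨ g(h(b, d ∨ (e ∨ (e ∨ e))) ∨ g(e ∨ a))
Inside:  h(d ∨ (a ∨ e) ∨ (c ∨ e) ∨ (b ∨ (a ∨ b)) ∨ d, (e ∨ e) ∨ e)  →  h(a ∨ a ∨ b ∨ b ∨ c ∨ d ∨ d, e)
Canonicalize subterm:  g(h(b, d ∨ (e ∨ (e ∨ e))) ∨ g(e ∨ a))  →  g(g(a) ∨ h(b, d))
Unit:  drop e (×2)
Order the arguments:  g(g(a) ∨ h(b, d)) ∨ h(a ∨ a ∨ b ∨ b ∨ c ∨ d ∨ d, e)
Rebuild:  g(g(g(g(a) ∨ h(b, d)) ∨ h(a ∨ a ∨ b ∨ b ∨ c ∨ d ∨ d, e)))

Answer: g(g(g(g(a) ∨ h(b, d)) ∨ h(a ∨ a ∨ b ∨ b ∨ c ∨ d ∨ d, e)))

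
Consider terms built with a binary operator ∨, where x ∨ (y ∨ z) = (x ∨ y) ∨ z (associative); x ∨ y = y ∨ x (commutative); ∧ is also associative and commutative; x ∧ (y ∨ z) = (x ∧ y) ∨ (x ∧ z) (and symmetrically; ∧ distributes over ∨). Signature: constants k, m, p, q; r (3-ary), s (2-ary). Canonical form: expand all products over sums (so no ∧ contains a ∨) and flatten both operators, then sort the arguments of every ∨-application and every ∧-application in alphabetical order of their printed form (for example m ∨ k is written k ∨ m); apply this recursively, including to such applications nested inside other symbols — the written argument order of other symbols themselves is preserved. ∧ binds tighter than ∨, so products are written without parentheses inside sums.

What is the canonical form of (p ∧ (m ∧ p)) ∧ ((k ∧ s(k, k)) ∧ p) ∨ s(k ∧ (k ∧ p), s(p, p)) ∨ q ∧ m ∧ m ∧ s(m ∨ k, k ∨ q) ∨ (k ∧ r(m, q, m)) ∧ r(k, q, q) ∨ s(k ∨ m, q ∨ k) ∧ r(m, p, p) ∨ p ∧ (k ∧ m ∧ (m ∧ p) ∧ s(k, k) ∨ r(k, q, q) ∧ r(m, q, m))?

Expand:  k ∧ m ∧ p ∧ p ∧ p ∧ s(k, k) ∨ s(k ∧ k ∧ p, s(p, p)) ∨ m ∧ m ∧ q ∧ s(k ∨ m, k ∨ q) ∨ k ∧ r(k, q, q) ∧ r(m, q, m) ∨ r(m, p, p) ∧ s(k ∨ m, k ∨ q) ∨ k ∧ m ∧ m ∧ p ∧ p ∧ s(k, k) ∨ p ∧ r(k, q, q) ∧ r(m, q, m)
Sort arguments:  k ∧ m ∧ m ∧ p ∧ p ∧ s(k, k) ∨ k ∧ m ∧ p ∧ p ∧ p ∧ s(k, k) ∨ k ∧ r(k, q, q) ∧ r(m, q, m) ∨ m ∧ m ∧ q ∧ s(k ∨ m, k ∨ q) ∨ p ∧ r(k, q, q) ∧ r(m, q, m) ∨ r(m, p, p) ∧ s(k ∨ m, k ∨ q) ∨ s(k ∧ k ∧ p, s(p, p))

Answer: k ∧ m ∧ m ∧ p ∧ p ∧ s(k, k) ∨ k ∧ m ∧ p ∧ p ∧ p ∧ s(k, k) ∨ k ∧ r(k, q, q) ∧ r(m, q, m) ∨ m ∧ m ∧ q ∧ s(k ∨ m, k ∨ q) ∨ p ∧ r(k, q, q) ∧ r(m, q, m) ∨ r(m, p, p) ∧ s(k ∨ m, k ∨ q) ∨ s(k ∧ k ∧ p, s(p, p))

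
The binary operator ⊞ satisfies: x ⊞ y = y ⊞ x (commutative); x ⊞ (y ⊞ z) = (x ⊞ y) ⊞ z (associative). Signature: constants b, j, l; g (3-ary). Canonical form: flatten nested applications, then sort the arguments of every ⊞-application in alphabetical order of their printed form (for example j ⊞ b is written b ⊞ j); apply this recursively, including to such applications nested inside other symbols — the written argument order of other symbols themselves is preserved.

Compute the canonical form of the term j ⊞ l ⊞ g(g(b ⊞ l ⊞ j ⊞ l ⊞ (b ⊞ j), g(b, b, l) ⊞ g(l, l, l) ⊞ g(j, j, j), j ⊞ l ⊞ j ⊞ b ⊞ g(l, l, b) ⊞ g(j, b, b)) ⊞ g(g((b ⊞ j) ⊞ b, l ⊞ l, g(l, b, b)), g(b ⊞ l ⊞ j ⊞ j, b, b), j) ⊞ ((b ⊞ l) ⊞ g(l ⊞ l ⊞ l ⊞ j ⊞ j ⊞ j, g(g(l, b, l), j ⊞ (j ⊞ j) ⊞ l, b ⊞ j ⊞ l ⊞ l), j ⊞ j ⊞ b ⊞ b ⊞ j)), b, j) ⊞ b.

Canonicalize subterm:  g(g(b ⊞ l ⊞ j ⊞ l ⊞ (b ⊞ j), g(b, b, l) ⊞ g(l, l, l) ⊞ g(j, j, j), j ⊞ l ⊞ j ⊞ b ⊞ g(l, l, b) ⊞ g(j, b, b)) ⊞ g(g((b ⊞ j) ⊞ b, l ⊞ l, g(l, b, b)), g(b ⊞ l ⊞ j ⊞ j, b, b), j) ⊞ ((b ⊞ l) ⊞ g(l ⊞ l ⊞ l ⊞ j ⊞ j ⊞ j, g(g(l, b, l), j ⊞ (j ⊞ j) ⊞ l, b ⊞ j ⊞ l ⊞ l), j ⊞ j ⊞ b ⊞ b ⊞ j)), b, j)  →  g(b ⊞ g(b ⊞ b ⊞ j ⊞ j ⊞ l ⊞ l, g(b, b, l) ⊞ g(j, j, j) ⊞ g(l, l, l), b ⊞ g(j, b, b) ⊞ g(l, l, b) ⊞ j ⊞ j ⊞ l) ⊞ g(g(b ⊞ b ⊞ j, l ⊞ l, g(l, b, b)), g(b ⊞ j ⊞ j ⊞ l, b, b), j) ⊞ g(j ⊞ j ⊞ j ⊞ l ⊞ l ⊞ l, g(g(l, b, l), j ⊞ j ⊞ j ⊞ l, b ⊞ j ⊞ l ⊞ l), b ⊞ b ⊞ j ⊞ j ⊞ j) ⊞ l, b, j)
Sort:  b ⊞ g(b ⊞ g(b ⊞ b ⊞ j ⊞ j ⊞ l ⊞ l, g(b, b, l) ⊞ g(j, j, j) ⊞ g(l, l, l), b ⊞ g(j, b, b) ⊞ g(l, l, b) ⊞ j ⊞ j ⊞ l) ⊞ g(g(b ⊞ b ⊞ j, l ⊞ l, g(l, b, b)), g(b ⊞ j ⊞ j ⊞ l, b, b), j) ⊞ g(j ⊞ j ⊞ j ⊞ l ⊞ l ⊞ l, g(g(l, b, l), j ⊞ j ⊞ j ⊞ l, b ⊞ j ⊞ l ⊞ l), b ⊞ b ⊞ j ⊞ j ⊞ j) ⊞ l, b, j) ⊞ j ⊞ l

Answer: b ⊞ g(b ⊞ g(b ⊞ b ⊞ j ⊞ j ⊞ l ⊞ l, g(b, b, l) ⊞ g(j, j, j) ⊞ g(l, l, l), b ⊞ g(j, b, b) ⊞ g(l, l, b) ⊞ j ⊞ j ⊞ l) ⊞ g(g(b ⊞ b ⊞ j, l ⊞ l, g(l, b, b)), g(b ⊞ j ⊞ j ⊞ l, b, b), j) ⊞ g(j ⊞ j ⊞ j ⊞ l ⊞ l ⊞ l, g(g(l, b, l), j ⊞ j ⊞ j ⊞ l, b ⊞ j ⊞ l ⊞ l), b ⊞ b ⊞ j ⊞ j ⊞ j) ⊞ l, b, j) ⊞ j ⊞ l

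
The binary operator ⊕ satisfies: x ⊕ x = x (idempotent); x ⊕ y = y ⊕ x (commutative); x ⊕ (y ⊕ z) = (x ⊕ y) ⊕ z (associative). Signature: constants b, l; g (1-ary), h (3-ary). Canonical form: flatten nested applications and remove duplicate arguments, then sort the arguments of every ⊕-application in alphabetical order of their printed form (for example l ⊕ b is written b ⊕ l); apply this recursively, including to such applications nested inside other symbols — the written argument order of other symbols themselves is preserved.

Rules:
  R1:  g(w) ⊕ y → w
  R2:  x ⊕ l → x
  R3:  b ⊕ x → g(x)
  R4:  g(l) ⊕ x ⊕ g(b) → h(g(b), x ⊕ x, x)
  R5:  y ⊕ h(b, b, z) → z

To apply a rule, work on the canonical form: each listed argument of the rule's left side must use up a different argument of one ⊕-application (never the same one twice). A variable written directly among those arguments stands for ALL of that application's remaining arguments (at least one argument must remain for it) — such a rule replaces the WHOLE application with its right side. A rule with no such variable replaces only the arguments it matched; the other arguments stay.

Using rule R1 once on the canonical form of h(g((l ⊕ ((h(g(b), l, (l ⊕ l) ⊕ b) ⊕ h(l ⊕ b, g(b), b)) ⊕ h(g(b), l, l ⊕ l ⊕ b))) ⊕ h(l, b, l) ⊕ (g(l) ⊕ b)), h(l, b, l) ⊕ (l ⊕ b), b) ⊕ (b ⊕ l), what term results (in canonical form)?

Answer: b ⊕ h(g(l), b ⊕ h(l, b, l) ⊕ l, b) ⊕ l

Derivation:
Canonical form:  b ⊕ h(g(b ⊕ g(l) ⊕ h(b ⊕ l, g(b), b) ⊕ h(g(b), l, b ⊕ l) ⊕ h(l, b, l) ⊕ l), b ⊕ h(l, b, l) ⊕ l, b) ⊕ l
Match R1:  consume g(l);  w := l, y := b ⊕ h(b ⊕ l, g(b), b) ⊕ h(g(b), l, b ⊕ l) ⊕ h(l, b, l) ⊕ l
The extension variable absorbs all remaining arguments, so the whole application is rewritten.
Giving:  b ⊕ h(g(l), b ⊕ h(l, b, l) ⊕ l, b) ⊕ l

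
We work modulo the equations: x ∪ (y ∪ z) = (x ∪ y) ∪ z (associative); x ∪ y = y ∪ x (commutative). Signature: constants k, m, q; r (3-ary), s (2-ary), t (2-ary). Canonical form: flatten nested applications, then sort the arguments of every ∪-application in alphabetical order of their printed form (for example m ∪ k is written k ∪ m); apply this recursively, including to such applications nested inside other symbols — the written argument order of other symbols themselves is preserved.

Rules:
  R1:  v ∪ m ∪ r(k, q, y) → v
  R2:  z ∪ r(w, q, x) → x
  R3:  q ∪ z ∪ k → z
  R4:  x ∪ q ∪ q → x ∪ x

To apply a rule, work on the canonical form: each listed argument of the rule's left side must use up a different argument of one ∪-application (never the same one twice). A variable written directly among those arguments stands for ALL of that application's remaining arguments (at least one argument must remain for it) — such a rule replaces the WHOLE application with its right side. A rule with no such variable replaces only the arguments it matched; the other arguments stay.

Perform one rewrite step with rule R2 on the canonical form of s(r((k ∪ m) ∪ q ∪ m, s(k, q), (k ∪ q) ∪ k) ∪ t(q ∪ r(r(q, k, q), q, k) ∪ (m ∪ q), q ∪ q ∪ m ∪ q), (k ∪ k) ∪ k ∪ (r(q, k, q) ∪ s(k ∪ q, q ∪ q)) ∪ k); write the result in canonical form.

Answer: s(r(k ∪ m ∪ m ∪ q, s(k, q), k ∪ k ∪ q) ∪ t(k, m ∪ q ∪ q ∪ q), k ∪ k ∪ k ∪ k ∪ r(q, k, q) ∪ s(k ∪ q, q ∪ q))

Derivation:
Canonical form:  s(r(k ∪ m ∪ m ∪ q, s(k, q), k ∪ k ∪ q) ∪ t(m ∪ q ∪ q ∪ r(r(q, k, q), q, k), m ∪ q ∪ q ∪ q), k ∪ k ∪ k ∪ k ∪ r(q, k, q) ∪ s(k ∪ q, q ∪ q))
R2 matches:  uses r(r(q, k, q), q, k);  w := r(q, k, q), x := k, z := m ∪ q ∪ q
The variable takes the whole remainder — replace the entire application.
New term:  s(r(k ∪ m ∪ m ∪ q, s(k, q), k ∪ k ∪ q) ∪ t(k, m ∪ q ∪ q ∪ q), k ∪ k ∪ k ∪ k ∪ r(q, k, q) ∪ s(k ∪ q, q ∪ q))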